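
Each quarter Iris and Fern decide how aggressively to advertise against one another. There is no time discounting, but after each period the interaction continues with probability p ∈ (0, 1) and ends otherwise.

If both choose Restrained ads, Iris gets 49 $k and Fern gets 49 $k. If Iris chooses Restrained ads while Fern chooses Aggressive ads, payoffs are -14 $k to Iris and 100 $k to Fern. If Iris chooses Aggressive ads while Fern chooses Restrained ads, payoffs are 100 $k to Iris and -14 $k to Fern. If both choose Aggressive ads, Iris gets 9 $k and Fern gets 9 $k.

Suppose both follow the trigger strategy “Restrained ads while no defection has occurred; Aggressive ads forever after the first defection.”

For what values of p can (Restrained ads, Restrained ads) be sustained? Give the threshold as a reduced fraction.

51/91

With no time discounting, the continuation probability p plays the role of the discount factor.
Grim-trigger IC: 49/(1−p) ≥ 100 + 9p/(1−p) ⇒ p ≥ (100−49)/(100−9) = 51/91.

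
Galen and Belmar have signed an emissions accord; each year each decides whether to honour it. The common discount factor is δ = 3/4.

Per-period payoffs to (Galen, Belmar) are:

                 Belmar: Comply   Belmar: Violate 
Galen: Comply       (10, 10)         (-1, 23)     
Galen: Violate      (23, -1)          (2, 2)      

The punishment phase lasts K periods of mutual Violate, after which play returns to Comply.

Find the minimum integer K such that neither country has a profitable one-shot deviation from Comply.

IC: δ(1−δ^K)/(1−δ) ≥ (23−10)/(10−2) = 13/8.
With δ = 3/4: need 1 − δ^K ≥ 13/8·(1−3/4)/(3/4), i.e. δ^K ≤ 0.4583.
Since (3/4)^2 = 0.5625 and (3/4)^3 = 0.4219, the smallest such K is 3.

3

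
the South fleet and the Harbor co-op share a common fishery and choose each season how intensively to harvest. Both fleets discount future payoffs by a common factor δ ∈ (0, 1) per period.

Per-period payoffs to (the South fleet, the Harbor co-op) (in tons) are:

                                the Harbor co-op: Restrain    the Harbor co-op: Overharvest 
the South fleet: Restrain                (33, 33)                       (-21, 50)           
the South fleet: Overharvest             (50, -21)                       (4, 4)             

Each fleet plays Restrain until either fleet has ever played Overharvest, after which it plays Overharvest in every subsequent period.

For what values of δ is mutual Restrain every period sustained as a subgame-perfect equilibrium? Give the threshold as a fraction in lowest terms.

33/(1−δ) ≥ 50 + 4δ/(1−δ)
33 ≥ 50 − 46δ
δ ≥ 17/46.

17/46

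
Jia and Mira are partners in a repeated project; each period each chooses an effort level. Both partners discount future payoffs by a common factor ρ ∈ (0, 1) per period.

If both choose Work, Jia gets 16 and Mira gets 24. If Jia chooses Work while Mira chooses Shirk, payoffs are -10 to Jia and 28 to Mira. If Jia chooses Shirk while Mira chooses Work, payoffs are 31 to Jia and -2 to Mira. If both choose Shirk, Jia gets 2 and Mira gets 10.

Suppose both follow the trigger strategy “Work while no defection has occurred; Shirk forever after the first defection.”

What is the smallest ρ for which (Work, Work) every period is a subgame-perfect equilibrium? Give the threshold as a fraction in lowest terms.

15/29

Jia's threshold: (31−16)/(31−2) = 15/29.
Mira's threshold: (28−24)/(28−10) = 2/9.
15/29 > 2/9, so Jia binds and ρ* = 15/29.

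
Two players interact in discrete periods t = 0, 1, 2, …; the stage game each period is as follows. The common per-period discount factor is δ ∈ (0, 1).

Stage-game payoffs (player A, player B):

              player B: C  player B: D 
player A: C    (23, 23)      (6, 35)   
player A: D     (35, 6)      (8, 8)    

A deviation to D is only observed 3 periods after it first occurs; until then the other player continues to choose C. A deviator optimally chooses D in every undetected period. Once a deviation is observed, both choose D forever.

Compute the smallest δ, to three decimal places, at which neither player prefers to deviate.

A deviator earns 35 for 3 periods, then 8 forever; cooperating earns 23 forever. Multiplying the IC by (1−δ):
23 ≥ 35(1−δ^3) + 8δ^3, so 27·δ^3 ≥ 12 and δ^3 ≥ 4/9.
δ ≥ (4/9)^(1/3) ≈ 0.763.

0.763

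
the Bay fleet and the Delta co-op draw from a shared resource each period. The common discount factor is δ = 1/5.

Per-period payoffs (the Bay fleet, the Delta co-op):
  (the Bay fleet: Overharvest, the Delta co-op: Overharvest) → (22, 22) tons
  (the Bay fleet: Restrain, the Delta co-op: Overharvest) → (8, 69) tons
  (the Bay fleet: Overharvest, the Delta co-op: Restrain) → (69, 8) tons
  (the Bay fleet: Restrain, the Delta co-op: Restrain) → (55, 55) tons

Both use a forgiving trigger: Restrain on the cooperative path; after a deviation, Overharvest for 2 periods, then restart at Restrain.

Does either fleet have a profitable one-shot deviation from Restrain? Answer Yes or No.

Yes

IC: δ+…+δ^2 ≥ (69−55)/(55−22) = 14/33.
At δ = 1/5: partial sum = 0.2400 < 0.4242. Cooperation not sustainable.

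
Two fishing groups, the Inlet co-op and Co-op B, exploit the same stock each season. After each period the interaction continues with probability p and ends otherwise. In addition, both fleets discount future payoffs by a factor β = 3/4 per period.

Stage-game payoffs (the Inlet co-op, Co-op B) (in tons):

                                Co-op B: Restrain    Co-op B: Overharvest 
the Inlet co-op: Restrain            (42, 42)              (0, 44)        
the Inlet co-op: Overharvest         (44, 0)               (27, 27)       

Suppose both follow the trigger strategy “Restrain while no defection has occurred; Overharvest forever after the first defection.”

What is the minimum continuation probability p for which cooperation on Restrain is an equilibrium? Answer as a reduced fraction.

Expected continuation weight on next period's payoff is β·p = 3/4·p, which plays the role of the discount factor.
Cooperation requires 3/4·p ≥ (44−42)/(44−27) = 2/17, hence p ≥ 8/51.

8/51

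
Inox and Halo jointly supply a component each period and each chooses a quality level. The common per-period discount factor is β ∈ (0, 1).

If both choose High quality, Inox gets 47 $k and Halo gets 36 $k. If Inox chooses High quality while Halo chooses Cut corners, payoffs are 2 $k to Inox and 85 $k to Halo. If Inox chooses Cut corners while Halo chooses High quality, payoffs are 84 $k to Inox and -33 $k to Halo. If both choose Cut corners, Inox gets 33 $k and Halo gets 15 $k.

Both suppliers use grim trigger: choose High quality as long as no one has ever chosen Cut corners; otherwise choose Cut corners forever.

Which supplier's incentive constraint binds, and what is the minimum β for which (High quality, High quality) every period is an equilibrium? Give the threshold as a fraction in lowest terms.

For Inox: deviation gain 84−47 = 37, per-period punishment loss 47−33 = 14. IC gives β ≥ 37/51.
For Halo: gain 49, loss 21 per period, so β ≥ 49/70 = 7/10.
The tighter constraint is Inox's, so cooperation needs β ≥ 37/51.

Inox; β ≥ 37/51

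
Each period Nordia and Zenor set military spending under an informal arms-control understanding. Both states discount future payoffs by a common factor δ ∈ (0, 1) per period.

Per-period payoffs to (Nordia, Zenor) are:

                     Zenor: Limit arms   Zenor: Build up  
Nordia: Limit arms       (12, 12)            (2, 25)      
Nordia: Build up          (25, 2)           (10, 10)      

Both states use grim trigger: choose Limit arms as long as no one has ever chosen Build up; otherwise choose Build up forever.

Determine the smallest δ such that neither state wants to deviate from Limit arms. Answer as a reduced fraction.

13/15

12/(1−δ) ≥ 25 + 10δ/(1−δ)
12 ≥ 25 − 15δ
δ ≥ 13/15.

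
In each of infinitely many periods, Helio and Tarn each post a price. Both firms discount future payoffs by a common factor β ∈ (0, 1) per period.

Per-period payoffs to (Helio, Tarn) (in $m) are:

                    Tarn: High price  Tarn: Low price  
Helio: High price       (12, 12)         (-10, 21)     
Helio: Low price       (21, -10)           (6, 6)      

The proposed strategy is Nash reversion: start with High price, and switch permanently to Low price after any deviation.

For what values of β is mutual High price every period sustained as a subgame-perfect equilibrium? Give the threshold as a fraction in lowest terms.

Under grim trigger the critical discount factor is (T−C)/(T−P) with T = 21, C = 12, P = 6.
β* = (21−12)/(21−6) = 9/15 = 3/5.

3/5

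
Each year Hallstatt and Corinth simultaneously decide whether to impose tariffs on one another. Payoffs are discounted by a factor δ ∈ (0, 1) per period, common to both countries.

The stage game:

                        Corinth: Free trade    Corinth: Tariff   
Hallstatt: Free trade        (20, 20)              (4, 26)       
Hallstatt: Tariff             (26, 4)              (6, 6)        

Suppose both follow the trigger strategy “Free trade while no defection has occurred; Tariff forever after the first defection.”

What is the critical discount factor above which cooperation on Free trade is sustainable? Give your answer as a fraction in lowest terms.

Under grim trigger the critical discount factor is (T−C)/(T−P) with T = 26, C = 20, P = 6.
δ* = (26−20)/(26−6) = 6/20 = 3/10.

3/10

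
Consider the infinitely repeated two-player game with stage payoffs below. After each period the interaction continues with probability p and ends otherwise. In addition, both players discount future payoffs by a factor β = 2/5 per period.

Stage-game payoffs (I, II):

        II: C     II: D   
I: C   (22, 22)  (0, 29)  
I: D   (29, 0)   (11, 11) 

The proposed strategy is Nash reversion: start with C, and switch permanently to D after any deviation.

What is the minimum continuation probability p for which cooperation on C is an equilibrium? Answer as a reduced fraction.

With continuation probability p and discount β, the effective per-period discount factor is βp.
Grim-trigger IC: βp ≥ (29−22)/(29−11) = 7/18.
So p ≥ (7/18)/(2/5) = 35/36.

35/36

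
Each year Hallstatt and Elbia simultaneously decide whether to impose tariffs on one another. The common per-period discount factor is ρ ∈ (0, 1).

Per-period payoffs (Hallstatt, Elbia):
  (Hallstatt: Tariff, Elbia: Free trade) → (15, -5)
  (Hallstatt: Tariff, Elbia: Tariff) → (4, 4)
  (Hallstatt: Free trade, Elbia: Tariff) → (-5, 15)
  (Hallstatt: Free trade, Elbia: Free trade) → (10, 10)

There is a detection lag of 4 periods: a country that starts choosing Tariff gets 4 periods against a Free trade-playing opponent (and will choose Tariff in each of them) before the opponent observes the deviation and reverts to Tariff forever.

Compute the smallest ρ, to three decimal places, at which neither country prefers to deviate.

A deviator earns 15 for 4 periods, then 4 forever; cooperating earns 10 forever. Multiplying the IC by (1−ρ):
10 ≥ 15(1−ρ^4) + 4ρ^4, so 11·ρ^4 ≥ 5 and ρ^4 ≥ 5/11.
ρ ≥ (5/11)^(1/4) ≈ 0.821.

0.821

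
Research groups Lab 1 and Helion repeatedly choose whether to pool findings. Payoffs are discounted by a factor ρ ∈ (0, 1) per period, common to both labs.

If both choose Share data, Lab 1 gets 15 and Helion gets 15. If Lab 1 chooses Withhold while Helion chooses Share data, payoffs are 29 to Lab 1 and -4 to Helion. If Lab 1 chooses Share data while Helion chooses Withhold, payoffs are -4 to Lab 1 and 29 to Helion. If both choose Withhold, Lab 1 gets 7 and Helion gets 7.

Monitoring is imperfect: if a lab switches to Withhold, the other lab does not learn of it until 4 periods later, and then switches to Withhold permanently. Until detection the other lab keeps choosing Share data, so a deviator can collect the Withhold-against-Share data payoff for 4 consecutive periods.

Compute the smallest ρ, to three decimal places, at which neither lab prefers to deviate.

The best deviation is to choose Withhold for all 4 undetected periods, earning 29 each, then 7 forever once detected.
Deviation value: 29(1−ρ^4)/(1−ρ) + 7ρ^4/(1−ρ); cooperation value: 15/(1−ρ).
IC: 15 ≥ 29(1−ρ^4) + 7ρ^4 = 29 − 22ρ^4.
So ρ^4 ≥ 14/22 = 7/11, giving ρ ≥ (7/11)^(1/4) ≈ 0.893.

0.893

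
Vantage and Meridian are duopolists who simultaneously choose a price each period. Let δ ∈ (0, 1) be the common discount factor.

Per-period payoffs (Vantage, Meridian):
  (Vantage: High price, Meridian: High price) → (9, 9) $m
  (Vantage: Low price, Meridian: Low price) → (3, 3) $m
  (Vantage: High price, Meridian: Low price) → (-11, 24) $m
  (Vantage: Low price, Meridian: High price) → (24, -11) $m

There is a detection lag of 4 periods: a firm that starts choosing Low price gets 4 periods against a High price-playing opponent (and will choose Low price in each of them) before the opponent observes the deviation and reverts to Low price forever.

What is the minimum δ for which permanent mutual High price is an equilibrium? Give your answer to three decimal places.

0.919

A deviator earns 24 for 4 periods, then 3 forever; cooperating earns 9 forever. Multiplying the IC by (1−δ):
9 ≥ 24(1−δ^4) + 3δ^4, so 21·δ^4 ≥ 15 and δ^4 ≥ 5/7.
δ ≥ (5/7)^(1/4) ≈ 0.919.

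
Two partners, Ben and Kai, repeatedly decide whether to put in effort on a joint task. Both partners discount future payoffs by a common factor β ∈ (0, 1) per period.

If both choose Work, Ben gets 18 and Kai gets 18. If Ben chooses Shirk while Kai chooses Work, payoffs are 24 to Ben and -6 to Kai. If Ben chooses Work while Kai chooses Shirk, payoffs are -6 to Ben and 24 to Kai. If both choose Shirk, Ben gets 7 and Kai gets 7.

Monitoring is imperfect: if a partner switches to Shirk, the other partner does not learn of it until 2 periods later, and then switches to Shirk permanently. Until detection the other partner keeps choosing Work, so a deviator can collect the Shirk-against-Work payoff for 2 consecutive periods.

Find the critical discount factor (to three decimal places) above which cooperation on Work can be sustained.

The best deviation is to choose Shirk for all 2 undetected periods, earning 24 each, then 7 forever once detected.
Deviation value: 24(1−β^2)/(1−β) + 7β^2/(1−β); cooperation value: 18/(1−β).
IC: 18 ≥ 24(1−β^2) + 7β^2 = 24 − 17β^2.
So β^2 ≥ 6/17, giving β ≥ (6/17)^(1/2) ≈ 0.594.

0.594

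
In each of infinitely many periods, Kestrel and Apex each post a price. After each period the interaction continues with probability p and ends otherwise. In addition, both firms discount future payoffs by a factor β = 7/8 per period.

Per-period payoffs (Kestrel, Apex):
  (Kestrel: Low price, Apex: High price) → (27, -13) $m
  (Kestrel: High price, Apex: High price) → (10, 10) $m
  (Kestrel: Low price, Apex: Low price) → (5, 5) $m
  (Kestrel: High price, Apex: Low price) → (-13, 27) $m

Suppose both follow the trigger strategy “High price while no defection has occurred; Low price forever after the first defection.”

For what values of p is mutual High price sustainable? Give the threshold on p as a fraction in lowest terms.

With continuation probability p and discount β, the effective per-period discount factor is βp.
Grim-trigger IC: βp ≥ (27−10)/(27−5) = 17/22.
So p ≥ (17/22)/(7/8) = 68/77.

68/77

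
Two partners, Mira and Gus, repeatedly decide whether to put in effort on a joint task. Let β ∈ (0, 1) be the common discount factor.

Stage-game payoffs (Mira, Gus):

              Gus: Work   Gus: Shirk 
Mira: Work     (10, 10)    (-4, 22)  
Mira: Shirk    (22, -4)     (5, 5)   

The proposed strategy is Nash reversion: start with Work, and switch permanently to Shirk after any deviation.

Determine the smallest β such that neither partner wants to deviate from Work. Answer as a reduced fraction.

12/17

10/(1−β) ≥ 22 + 5β/(1−β)
10 ≥ 22 − 17β
β ≥ 12/17.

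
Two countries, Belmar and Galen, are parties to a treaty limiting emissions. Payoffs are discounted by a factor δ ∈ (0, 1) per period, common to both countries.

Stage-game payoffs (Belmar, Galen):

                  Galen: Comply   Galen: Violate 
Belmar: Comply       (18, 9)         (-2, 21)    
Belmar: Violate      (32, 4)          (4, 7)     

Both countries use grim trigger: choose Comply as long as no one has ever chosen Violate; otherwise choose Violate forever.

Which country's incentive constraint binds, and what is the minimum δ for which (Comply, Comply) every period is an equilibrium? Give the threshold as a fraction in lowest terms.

For Belmar: deviation gain 32−18 = 14, per-period punishment loss 18−4 = 14. IC gives δ ≥ 14/28 = 1/2.
For Galen: gain 12, loss 2 per period, so δ ≥ 12/14 = 6/7.
The tighter constraint is Galen's, so cooperation needs δ ≥ 6/7.

Galen; δ ≥ 6/7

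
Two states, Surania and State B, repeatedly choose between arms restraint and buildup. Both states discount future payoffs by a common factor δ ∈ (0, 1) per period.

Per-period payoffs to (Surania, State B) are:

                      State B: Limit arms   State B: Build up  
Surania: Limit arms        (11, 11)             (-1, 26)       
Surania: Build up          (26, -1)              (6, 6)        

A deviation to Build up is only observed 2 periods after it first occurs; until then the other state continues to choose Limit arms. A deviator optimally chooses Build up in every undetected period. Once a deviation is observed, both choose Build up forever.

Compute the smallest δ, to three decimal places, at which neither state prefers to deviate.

The best deviation is to choose Build up for all 2 undetected periods, earning 26 each, then 6 forever once detected.
Deviation value: 26(1−δ^2)/(1−δ) + 6δ^2/(1−δ); cooperation value: 11/(1−δ).
IC: 11 ≥ 26(1−δ^2) + 6δ^2 = 26 − 20δ^2.
So δ^2 ≥ 15/20 = 3/4, giving δ ≥ (3/4)^(1/2) ≈ 0.866.

0.866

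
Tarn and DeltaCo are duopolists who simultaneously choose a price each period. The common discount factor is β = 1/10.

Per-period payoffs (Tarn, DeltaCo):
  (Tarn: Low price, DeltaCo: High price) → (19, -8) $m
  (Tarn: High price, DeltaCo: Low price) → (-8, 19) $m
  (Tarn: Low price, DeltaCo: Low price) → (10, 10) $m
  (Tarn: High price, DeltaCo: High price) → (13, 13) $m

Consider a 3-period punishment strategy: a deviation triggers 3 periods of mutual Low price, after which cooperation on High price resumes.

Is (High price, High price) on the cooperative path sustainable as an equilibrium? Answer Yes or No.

No

A one-shot deviation gives 19 now, then 10 for 3 periods, then back to 13.
Gain from deviating: (19−13) today; loss: (13−10) in each of the next 3 periods.
No-deviation condition: (13−10)(β+…+β^3) ≥ 19−13, i.e. β+…+β^3 ≥ 2.
At β = 1/10: β+…+β^3 = 0.1110 < 2.0000.
So cooperation is not sustainable.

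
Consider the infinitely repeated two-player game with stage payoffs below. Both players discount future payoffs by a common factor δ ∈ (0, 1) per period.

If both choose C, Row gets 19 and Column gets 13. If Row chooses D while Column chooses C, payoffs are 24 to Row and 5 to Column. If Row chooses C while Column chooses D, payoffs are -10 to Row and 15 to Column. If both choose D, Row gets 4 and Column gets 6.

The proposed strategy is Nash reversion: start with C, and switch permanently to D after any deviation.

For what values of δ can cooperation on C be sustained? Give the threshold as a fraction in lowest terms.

Row's threshold: (24−19)/(24−4) = 1/4.
Column's threshold: (15−13)/(15−6) = 2/9.
1/4 > 2/9, so Row binds and δ* = 1/4.

1/4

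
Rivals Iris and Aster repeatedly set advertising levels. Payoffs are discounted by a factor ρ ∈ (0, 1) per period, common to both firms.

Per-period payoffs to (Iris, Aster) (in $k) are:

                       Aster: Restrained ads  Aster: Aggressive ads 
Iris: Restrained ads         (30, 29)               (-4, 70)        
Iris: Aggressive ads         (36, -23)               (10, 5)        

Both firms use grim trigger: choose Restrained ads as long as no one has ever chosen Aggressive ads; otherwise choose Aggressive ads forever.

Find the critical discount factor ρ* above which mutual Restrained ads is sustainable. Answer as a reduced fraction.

41/65

For Iris: deviation gain 36−30 = 6, per-period punishment loss 30−10 = 20. IC gives ρ ≥ 6/26 = 3/13.
For Aster: gain 41, loss 24 per period, so ρ ≥ 41/65.
The tighter constraint is Aster's, so cooperation needs ρ ≥ 41/65.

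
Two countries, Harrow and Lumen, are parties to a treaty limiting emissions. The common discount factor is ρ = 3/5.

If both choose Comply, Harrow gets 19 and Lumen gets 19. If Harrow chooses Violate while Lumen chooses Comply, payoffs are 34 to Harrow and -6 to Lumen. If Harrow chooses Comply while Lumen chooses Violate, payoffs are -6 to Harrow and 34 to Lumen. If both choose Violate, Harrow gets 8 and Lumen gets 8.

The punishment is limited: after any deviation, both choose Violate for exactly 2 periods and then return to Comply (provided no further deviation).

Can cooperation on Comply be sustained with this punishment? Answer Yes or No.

A one-shot deviation gives 34 now, then 8 for 2 periods, then back to 19.
Gain from deviating: (34−19) today; loss: (19−8) in each of the next 2 periods.
No-deviation condition: (19−8)(ρ+…+ρ^2) ≥ 34−19, i.e. ρ+…+ρ^2 ≥ 15/11.
At ρ = 3/5: ρ+…+ρ^2 = 0.9600 < 1.3636.
So cooperation is not sustainable.

No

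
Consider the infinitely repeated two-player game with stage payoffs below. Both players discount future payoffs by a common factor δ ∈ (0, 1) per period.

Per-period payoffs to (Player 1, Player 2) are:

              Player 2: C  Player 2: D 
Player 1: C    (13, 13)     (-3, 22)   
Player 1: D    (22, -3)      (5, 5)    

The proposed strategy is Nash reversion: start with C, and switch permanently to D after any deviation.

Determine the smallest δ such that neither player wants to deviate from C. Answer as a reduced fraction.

Cooperation forever yields 13 each period: 13/(1−δ).
Deviating yields 22 once, then 5 forever: 22 + 5δ/(1−δ).
No profitable deviation requires 13/(1−δ) ≥ 22 + 5δ/(1−δ).
Multiplying by (1−δ): 13 ≥ 22(1−δ) + 5δ = 22 − 17δ.
So 17δ ≥ 9, i.e. δ ≥ 9/17.

9/17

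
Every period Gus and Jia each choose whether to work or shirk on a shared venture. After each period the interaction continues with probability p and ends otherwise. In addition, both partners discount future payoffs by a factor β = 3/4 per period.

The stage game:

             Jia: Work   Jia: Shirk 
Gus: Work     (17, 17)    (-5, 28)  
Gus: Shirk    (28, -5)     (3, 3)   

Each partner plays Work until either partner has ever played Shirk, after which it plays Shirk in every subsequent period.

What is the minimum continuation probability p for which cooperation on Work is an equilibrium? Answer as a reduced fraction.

44/75

Expected continuation weight on next period's payoff is β·p = 3/4·p, which plays the role of the discount factor.
Cooperation requires 3/4·p ≥ (28−17)/(28−3) = 11/25, hence p ≥ 44/75.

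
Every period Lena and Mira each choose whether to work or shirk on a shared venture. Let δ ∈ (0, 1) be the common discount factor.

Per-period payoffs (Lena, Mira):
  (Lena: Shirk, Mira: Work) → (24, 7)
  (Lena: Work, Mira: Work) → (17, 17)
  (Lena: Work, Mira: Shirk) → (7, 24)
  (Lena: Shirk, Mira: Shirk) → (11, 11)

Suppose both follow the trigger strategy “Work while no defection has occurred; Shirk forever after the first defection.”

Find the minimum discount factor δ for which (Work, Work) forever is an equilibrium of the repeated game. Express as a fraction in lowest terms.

7/13

17/(1−δ) ≥ 24 + 11δ/(1−δ)
17 ≥ 24 − 13δ
δ ≥ 7/13.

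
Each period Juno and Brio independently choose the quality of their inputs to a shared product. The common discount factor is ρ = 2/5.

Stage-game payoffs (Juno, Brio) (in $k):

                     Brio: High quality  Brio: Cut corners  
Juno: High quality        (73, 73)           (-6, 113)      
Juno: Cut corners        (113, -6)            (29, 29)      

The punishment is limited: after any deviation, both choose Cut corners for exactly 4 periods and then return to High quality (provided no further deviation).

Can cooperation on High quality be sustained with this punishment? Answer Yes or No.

Comparing payoff streams over the 5 periods until play realigns: cooperate → 73(1+ρ+…+ρ^4); deviate → 113 + 29(ρ+…+ρ^4).
Cooperation is sustained iff (73−29)(ρ+…+ρ^4) ≥ 113−73.
ρ+…+ρ^4 = 2/5·(1−(2/5)^4)/(1−2/5) = 0.6496, and (113−73)/(73−29) = 0.9091.
0.6496 < 0.9091, so cooperation is not sustainable.

No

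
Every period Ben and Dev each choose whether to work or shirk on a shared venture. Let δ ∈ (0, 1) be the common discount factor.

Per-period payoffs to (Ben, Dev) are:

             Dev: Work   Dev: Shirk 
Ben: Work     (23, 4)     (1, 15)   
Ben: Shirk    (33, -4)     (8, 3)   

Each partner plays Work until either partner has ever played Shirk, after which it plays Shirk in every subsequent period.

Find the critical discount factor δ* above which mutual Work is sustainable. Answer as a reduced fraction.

Ben's threshold: (33−23)/(33−8) = 2/5.
Dev's threshold: (15−4)/(15−3) = 11/12.
2/5 < 11/12, so Dev binds and δ* = 11/12.

11/12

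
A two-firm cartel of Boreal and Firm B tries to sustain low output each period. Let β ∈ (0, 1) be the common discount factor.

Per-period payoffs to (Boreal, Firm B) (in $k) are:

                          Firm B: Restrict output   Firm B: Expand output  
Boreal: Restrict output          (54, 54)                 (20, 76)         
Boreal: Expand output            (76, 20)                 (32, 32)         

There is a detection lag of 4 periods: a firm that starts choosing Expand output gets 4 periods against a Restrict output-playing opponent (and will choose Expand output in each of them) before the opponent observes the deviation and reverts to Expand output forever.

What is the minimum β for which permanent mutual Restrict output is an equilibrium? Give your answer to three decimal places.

The best deviation is to choose Expand output for all 4 undetected periods, earning 76 each, then 32 forever once detected.
Deviation value: 76(1−β^4)/(1−β) + 32β^4/(1−β); cooperation value: 54/(1−β).
IC: 54 ≥ 76(1−β^4) + 32β^4 = 76 − 44β^4.
So β^4 ≥ 22/44 = 1/2, giving β ≥ (1/2)^(1/4) ≈ 0.841.

0.841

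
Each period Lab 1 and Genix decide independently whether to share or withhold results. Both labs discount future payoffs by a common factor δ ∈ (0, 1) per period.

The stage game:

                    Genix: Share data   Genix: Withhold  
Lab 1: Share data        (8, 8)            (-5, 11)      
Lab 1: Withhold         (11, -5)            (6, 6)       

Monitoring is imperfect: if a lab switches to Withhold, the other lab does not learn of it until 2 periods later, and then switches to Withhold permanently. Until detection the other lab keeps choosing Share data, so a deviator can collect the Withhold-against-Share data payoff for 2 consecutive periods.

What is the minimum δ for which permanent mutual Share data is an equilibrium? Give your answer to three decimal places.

The best deviation is to choose Withhold for all 2 undetected periods, earning 11 each, then 6 forever once detected.
Deviation value: 11(1−δ^2)/(1−δ) + 6δ^2/(1−δ); cooperation value: 8/(1−δ).
IC: 8 ≥ 11(1−δ^2) + 6δ^2 = 11 − 5δ^2.
So δ^2 ≥ 3/5, giving δ ≥ (3/5)^(1/2) ≈ 0.775.

0.775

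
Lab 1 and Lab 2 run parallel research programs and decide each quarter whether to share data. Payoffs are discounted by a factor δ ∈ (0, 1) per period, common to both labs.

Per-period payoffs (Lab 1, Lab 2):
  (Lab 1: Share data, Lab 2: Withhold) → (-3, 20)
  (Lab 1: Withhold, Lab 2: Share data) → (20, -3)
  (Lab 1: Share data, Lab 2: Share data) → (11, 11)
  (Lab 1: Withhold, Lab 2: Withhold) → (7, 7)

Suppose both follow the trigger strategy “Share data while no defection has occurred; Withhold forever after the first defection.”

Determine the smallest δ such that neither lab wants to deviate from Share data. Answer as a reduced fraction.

9/13

11/(1−δ) ≥ 20 + 7δ/(1−δ)
11 ≥ 20 − 13δ
δ ≥ 9/13.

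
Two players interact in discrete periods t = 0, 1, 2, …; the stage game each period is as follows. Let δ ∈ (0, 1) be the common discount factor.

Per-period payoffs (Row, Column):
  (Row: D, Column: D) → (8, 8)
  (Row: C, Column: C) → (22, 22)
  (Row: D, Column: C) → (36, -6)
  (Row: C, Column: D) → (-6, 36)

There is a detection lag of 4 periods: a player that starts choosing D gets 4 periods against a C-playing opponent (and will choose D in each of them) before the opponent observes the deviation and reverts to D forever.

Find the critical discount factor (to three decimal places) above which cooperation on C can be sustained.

The best deviation is to choose D for all 4 undetected periods, earning 36 each, then 8 forever once detected.
Deviation value: 36(1−δ^4)/(1−δ) + 8δ^4/(1−δ); cooperation value: 22/(1−δ).
IC: 22 ≥ 36(1−δ^4) + 8δ^4 = 36 − 28δ^4.
So δ^4 ≥ 14/28 = 1/2, giving δ ≥ (1/2)^(1/4) ≈ 0.841.

0.841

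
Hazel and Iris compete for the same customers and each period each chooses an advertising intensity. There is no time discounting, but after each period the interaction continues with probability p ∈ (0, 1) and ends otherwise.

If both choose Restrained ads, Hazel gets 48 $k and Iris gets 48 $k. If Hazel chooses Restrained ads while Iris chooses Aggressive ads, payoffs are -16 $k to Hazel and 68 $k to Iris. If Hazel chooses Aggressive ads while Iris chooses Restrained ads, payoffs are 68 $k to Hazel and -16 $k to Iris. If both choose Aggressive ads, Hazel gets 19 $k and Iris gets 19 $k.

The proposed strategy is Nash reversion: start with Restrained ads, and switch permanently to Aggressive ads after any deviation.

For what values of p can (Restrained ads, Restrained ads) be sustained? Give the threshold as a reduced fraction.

20/49

With no time discounting, the continuation probability p plays the role of the discount factor.
Grim-trigger IC: 48/(1−p) ≥ 68 + 19p/(1−p) ⇒ p ≥ (68−48)/(68−19) = 20/49.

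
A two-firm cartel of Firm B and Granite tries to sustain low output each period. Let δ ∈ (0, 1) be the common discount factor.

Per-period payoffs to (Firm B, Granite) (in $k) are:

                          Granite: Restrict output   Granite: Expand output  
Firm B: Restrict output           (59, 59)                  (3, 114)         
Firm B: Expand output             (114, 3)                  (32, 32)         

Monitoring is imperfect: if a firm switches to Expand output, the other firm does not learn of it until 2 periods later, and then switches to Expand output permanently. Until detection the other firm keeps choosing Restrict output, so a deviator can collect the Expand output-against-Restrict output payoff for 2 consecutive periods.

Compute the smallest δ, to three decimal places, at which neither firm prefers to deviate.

0.819

A deviator earns 114 for 2 periods, then 32 forever; cooperating earns 59 forever. Multiplying the IC by (1−δ):
59 ≥ 114(1−δ^2) + 32δ^2, so 82·δ^2 ≥ 55 and δ^2 ≥ 55/82.
δ ≥ (55/82)^(1/2) ≈ 0.819.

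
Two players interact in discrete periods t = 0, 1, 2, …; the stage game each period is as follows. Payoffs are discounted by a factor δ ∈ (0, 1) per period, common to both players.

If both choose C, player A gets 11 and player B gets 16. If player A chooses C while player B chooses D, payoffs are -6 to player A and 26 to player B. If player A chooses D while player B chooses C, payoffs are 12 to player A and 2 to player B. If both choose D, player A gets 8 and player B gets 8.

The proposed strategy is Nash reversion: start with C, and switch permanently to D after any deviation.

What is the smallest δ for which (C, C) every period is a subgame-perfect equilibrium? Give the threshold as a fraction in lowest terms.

player A's threshold: (12−11)/(12−8) = 1/4.
player B's threshold: (26−16)/(26−8) = 5/9.
1/4 < 5/9, so player B binds and δ* = 5/9.

5/9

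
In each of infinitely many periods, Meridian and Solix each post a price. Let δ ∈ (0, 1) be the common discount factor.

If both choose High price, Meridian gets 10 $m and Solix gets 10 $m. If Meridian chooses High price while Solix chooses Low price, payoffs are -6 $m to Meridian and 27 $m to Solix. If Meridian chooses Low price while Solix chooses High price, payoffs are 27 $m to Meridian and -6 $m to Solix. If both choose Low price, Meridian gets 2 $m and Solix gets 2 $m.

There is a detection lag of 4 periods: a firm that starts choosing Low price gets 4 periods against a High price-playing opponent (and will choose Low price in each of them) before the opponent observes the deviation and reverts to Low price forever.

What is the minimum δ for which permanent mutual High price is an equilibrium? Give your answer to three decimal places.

A deviator earns 27 for 4 periods, then 2 forever; cooperating earns 10 forever. Multiplying the IC by (1−δ):
10 ≥ 27(1−δ^4) + 2δ^4, so 25·δ^4 ≥ 17 and δ^4 ≥ 17/25.
δ ≥ (17/25)^(1/4) ≈ 0.908.

0.908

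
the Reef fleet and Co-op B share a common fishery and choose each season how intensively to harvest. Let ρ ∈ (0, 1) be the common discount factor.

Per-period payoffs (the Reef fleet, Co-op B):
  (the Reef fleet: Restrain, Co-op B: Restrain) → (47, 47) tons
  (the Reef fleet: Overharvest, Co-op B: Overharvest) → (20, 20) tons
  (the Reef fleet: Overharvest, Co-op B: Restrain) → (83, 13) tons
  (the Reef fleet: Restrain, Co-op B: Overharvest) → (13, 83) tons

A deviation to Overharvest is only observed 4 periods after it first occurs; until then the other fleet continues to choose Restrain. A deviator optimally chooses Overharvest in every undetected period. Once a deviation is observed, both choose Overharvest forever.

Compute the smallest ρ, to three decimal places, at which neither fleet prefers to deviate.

0.869

A deviator earns 83 for 4 periods, then 20 forever; cooperating earns 47 forever. Multiplying the IC by (1−ρ):
47 ≥ 83(1−ρ^4) + 20ρ^4, so 63·ρ^4 ≥ 36 and ρ^4 ≥ 4/7.
ρ ≥ (4/7)^(1/4) ≈ 0.869.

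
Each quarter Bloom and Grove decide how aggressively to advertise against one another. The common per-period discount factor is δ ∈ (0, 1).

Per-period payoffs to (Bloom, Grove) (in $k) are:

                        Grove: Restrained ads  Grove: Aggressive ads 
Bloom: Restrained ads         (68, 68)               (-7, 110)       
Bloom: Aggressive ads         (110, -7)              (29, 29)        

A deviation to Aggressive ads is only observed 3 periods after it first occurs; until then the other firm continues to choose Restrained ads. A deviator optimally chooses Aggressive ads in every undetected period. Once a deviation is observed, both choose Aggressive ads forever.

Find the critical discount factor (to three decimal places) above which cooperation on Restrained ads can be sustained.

A deviator earns 110 for 3 periods, then 29 forever; cooperating earns 68 forever. Multiplying the IC by (1−δ):
68 ≥ 110(1−δ^3) + 29δ^3, so 81·δ^3 ≥ 42 and δ^3 ≥ 14/27.
δ ≥ (14/27)^(1/3) ≈ 0.803.

0.803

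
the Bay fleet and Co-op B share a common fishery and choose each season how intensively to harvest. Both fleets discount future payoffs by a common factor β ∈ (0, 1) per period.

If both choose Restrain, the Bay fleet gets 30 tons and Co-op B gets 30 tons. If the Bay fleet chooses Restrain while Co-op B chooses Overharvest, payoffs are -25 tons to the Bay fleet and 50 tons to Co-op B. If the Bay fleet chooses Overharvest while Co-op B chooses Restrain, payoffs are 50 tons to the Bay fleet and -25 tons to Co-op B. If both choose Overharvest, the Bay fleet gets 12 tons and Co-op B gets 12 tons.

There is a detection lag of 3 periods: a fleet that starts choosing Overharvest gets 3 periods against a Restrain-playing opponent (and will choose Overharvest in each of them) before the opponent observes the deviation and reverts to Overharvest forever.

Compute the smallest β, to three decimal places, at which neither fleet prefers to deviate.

0.807

A deviator earns 50 for 3 periods, then 12 forever; cooperating earns 30 forever. Multiplying the IC by (1−β):
30 ≥ 50(1−β^3) + 12β^3, so 38·β^3 ≥ 20 and β^3 ≥ 10/19.
β ≥ (10/19)^(1/3) ≈ 0.807.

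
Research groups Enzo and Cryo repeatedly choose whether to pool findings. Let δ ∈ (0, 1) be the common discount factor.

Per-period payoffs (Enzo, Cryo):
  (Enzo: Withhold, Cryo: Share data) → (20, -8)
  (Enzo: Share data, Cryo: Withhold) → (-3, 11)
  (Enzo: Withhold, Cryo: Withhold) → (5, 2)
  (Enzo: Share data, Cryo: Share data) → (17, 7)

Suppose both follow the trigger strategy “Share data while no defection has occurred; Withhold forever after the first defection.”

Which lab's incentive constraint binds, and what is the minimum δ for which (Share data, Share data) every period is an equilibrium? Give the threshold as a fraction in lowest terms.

Enzo's threshold: (20−17)/(20−5) = 1/5.
Cryo's threshold: (11−7)/(11−2) = 4/9.
1/5 < 4/9, so Cryo binds and δ* = 4/9.

Cryo; δ ≥ 4/9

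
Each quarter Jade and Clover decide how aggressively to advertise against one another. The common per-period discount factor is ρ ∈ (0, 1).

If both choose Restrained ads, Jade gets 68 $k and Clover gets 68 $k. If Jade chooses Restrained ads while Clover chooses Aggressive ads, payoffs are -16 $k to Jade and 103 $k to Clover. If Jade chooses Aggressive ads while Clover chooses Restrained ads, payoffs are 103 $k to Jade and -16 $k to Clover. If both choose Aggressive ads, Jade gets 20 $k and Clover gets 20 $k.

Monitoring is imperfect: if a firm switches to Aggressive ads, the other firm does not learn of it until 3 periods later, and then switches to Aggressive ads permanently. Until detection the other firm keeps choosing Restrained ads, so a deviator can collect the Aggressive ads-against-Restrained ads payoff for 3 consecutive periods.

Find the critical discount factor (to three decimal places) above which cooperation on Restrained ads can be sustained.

A deviator earns 103 for 3 periods, then 20 forever; cooperating earns 68 forever. Multiplying the IC by (1−ρ):
68 ≥ 103(1−ρ^3) + 20ρ^3, so 83·ρ^3 ≥ 35 and ρ^3 ≥ 35/83.
ρ ≥ (35/83)^(1/3) ≈ 0.750.

0.750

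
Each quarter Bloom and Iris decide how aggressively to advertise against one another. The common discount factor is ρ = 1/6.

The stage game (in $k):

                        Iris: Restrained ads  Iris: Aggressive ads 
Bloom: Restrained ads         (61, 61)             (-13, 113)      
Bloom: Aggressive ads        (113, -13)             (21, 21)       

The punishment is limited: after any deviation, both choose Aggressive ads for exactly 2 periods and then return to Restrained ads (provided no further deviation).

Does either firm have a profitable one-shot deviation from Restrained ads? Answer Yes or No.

A one-shot deviation gives 113 now, then 21 for 2 periods, then back to 61.
Gain from deviating: (113−61) today; loss: (61−21) in each of the next 2 periods.
No-deviation condition: (61−21)(ρ+…+ρ^2) ≥ 113−61, i.e. ρ+…+ρ^2 ≥ 13/10.
At ρ = 1/6: ρ+…+ρ^2 = 0.1944 < 1.3000.
So cooperation is not sustainable.

Yes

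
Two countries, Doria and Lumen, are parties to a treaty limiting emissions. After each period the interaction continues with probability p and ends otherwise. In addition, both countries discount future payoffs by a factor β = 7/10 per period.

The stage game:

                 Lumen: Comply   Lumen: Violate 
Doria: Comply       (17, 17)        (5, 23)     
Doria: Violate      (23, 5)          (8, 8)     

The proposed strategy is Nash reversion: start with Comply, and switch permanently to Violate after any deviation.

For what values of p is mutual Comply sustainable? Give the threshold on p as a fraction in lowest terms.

Expected continuation weight on next period's payoff is β·p = 7/10·p, which plays the role of the discount factor.
Cooperation requires 7/10·p ≥ (23−17)/(23−8) = 2/5, hence p ≥ 4/7.

4/7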